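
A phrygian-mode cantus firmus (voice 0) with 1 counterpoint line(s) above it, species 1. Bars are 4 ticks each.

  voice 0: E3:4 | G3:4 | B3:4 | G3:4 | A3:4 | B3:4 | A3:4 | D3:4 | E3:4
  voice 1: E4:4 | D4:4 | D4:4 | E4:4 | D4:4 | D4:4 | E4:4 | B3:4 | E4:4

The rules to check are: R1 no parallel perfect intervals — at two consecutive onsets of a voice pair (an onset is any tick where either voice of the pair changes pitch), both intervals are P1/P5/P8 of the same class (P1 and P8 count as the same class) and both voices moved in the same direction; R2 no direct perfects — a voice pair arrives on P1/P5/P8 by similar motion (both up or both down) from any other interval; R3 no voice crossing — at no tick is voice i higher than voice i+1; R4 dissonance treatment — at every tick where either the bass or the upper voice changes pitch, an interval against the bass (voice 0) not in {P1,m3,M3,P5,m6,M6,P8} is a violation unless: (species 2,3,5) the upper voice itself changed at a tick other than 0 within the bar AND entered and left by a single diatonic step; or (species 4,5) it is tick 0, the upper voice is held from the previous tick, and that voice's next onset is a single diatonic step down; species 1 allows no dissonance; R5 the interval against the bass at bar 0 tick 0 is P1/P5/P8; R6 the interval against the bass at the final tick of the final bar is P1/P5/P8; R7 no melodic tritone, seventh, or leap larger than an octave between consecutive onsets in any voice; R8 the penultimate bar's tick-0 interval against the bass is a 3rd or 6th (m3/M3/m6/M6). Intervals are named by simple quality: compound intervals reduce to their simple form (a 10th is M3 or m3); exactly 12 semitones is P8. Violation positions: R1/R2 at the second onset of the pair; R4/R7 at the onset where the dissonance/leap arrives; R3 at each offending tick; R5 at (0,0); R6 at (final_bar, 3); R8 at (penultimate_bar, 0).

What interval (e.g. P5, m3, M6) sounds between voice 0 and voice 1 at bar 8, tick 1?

voice 0=E3 voice 1=E4 -> P8

P8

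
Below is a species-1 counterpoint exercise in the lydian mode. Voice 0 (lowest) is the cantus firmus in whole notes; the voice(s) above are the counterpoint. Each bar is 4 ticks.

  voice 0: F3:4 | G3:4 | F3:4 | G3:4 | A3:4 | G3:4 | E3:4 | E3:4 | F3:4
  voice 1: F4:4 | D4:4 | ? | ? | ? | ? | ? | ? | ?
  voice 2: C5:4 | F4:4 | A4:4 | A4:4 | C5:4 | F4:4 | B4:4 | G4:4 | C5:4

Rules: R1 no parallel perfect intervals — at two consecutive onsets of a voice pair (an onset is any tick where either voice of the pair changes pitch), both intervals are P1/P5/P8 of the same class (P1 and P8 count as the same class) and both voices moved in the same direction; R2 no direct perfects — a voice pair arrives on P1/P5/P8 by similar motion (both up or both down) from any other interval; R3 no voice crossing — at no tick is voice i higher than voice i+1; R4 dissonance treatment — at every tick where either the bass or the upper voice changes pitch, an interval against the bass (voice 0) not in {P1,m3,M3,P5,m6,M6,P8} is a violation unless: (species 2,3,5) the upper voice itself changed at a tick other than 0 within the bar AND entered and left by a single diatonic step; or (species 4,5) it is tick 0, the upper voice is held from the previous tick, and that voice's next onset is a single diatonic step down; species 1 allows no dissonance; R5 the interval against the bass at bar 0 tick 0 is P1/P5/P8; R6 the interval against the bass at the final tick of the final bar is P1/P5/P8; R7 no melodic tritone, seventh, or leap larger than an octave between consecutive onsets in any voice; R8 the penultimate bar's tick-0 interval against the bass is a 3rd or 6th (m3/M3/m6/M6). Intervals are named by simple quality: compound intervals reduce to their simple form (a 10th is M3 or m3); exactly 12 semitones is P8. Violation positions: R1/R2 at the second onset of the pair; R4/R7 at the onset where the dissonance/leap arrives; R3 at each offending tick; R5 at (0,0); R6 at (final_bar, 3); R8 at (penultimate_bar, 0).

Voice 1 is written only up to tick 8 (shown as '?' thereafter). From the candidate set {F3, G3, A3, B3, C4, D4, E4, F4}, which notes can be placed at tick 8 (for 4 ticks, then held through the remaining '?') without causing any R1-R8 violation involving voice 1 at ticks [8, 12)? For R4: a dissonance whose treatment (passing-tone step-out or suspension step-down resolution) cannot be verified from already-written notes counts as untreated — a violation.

{A3, D4, F4}

F3: violates R2
G3: violates R4
A3: legal
B3: violates R4
C4: violates R1
D4: legal
E4: violates R4
F4: legal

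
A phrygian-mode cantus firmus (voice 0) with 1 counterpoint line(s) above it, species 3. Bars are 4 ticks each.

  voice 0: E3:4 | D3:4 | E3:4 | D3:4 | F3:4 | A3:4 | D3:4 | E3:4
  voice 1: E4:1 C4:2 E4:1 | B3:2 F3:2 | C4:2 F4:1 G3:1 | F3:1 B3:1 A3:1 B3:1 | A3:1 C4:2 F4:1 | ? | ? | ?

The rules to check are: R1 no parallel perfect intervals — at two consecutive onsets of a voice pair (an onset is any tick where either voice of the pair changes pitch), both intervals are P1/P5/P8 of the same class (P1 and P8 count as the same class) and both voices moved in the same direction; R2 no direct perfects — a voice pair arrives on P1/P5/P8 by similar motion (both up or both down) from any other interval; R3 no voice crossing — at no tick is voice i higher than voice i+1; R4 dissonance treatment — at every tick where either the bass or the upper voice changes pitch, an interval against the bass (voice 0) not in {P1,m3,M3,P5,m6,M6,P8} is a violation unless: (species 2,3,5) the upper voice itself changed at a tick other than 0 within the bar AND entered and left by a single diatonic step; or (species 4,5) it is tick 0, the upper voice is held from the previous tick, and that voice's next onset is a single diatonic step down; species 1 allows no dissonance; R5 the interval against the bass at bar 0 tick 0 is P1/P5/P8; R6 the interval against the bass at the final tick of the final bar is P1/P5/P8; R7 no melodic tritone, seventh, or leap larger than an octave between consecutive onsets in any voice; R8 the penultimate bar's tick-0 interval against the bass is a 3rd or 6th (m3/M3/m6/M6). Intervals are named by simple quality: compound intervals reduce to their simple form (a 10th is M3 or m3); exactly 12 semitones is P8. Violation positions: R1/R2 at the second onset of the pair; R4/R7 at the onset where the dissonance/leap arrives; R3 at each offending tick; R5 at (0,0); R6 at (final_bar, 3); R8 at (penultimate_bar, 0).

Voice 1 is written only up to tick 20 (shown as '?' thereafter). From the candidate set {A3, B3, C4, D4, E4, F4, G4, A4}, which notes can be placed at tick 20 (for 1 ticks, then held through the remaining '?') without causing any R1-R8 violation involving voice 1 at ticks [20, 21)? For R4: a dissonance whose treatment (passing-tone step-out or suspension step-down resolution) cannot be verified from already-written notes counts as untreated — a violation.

{A3, C4, E4, F4}

A3: legal
B3: violates R4,R7
C4: legal
D4: violates R4
E4: legal
F4: legal
G4: violates R4
A4: violates R1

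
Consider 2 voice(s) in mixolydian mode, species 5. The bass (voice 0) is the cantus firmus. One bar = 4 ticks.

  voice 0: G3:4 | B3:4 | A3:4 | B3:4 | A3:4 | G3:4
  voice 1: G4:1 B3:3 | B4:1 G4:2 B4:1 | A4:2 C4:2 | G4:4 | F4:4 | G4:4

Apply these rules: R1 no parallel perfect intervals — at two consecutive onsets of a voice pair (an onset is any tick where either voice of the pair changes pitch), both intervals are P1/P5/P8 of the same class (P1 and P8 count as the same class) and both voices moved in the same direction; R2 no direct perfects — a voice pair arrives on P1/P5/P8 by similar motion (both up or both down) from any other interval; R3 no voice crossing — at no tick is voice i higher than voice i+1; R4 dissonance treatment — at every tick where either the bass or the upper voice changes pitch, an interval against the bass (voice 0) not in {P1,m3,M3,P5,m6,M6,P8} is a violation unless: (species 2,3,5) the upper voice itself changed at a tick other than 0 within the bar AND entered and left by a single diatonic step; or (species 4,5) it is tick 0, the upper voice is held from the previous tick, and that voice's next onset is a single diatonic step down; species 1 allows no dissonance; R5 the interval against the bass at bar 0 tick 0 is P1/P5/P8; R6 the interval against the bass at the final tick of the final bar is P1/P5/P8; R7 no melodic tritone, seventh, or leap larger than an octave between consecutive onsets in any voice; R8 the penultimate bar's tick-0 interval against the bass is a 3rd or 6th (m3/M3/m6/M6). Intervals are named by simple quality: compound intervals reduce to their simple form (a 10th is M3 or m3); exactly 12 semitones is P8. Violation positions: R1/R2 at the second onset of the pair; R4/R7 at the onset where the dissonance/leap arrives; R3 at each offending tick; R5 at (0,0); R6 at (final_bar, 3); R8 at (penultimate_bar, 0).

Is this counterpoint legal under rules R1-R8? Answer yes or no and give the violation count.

No (2 violations)

bar 0: v0=G3 v1=G4 (P8)
bar 1: v0=B3 v1=B4 (P8)
bar 2: v0=A3 v1=A4 (P8)
bar 3: v0=B3 v1=G4 (m6)
bar 4: v0=A3 v1=F4 (m6)
bar 5: v0=G3 v1=G4 (P8)
  R2 @ bar1.0: G3/B3 M3 -> B3/B4 P8 similar
  R1 @ bar2.0: B3/B4 P8 -> A3/A4 P8 similar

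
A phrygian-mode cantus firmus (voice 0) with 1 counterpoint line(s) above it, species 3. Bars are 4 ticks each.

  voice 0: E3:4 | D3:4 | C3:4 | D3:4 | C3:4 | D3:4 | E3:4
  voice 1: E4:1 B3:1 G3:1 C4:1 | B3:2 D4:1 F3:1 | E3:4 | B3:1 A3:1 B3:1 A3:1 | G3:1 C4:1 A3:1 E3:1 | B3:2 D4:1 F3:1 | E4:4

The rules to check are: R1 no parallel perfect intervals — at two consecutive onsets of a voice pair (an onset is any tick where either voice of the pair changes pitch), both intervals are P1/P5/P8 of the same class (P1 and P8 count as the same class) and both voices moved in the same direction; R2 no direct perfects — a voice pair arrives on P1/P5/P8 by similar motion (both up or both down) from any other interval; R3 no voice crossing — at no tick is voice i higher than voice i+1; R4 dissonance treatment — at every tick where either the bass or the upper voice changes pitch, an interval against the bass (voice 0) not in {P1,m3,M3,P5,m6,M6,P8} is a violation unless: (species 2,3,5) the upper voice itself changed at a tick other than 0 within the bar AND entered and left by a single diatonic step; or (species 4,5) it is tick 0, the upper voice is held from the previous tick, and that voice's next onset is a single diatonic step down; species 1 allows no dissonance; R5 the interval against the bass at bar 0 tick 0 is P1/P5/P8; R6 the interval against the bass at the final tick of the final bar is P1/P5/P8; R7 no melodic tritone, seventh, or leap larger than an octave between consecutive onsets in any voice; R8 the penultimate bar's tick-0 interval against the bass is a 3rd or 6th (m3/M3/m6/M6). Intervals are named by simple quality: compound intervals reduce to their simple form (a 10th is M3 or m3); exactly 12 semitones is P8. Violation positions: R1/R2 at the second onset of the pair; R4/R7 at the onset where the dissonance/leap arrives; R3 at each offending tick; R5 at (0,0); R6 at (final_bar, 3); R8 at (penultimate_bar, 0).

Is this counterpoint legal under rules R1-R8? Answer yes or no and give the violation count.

No (3 violations)

bar 0: v0=E3 v1=E4 (P8)
bar 1: v0=D3 v1=B3 (M6)
bar 2: v0=C3 v1=E3 (M3)
bar 3: v0=D3 v1=B3 (M6)
bar 4: v0=C3 v1=G3 (P5)
bar 5: v0=D3 v1=B3 (M6)
bar 6: v0=E3 v1=E4 (P8)
  R1 @ bar4.0: D3/A3 P5 -> C3/G3 P5 similar
  R2 @ bar6.0: D3/F3 m3 -> E3/E4 P8 similar
  R7 @ bar6.0: F3->E4 leap 11st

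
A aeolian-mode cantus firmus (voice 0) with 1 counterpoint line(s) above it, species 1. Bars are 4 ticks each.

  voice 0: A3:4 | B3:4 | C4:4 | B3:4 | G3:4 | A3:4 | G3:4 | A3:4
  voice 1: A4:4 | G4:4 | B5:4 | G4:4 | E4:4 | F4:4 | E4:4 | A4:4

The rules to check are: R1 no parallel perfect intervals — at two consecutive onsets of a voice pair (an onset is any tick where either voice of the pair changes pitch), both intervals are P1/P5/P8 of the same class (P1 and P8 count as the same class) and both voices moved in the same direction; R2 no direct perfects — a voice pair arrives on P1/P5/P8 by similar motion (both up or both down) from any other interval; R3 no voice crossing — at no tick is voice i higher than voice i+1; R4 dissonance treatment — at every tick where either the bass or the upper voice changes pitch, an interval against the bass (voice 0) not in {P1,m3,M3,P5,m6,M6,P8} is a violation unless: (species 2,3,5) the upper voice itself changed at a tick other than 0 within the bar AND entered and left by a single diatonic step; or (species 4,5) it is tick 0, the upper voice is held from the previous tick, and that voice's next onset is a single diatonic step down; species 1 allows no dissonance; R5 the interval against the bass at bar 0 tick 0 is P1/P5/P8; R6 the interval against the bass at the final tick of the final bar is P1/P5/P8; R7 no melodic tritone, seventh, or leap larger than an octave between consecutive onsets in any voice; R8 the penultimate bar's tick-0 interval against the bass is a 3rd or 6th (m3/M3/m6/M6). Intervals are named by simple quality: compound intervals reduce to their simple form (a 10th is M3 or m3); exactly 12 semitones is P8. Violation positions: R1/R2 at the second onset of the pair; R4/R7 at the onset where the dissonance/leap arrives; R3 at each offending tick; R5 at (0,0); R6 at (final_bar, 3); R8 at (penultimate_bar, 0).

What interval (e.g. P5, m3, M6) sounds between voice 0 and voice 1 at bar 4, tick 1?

M6

voice 0=G3 voice 1=E4 -> M6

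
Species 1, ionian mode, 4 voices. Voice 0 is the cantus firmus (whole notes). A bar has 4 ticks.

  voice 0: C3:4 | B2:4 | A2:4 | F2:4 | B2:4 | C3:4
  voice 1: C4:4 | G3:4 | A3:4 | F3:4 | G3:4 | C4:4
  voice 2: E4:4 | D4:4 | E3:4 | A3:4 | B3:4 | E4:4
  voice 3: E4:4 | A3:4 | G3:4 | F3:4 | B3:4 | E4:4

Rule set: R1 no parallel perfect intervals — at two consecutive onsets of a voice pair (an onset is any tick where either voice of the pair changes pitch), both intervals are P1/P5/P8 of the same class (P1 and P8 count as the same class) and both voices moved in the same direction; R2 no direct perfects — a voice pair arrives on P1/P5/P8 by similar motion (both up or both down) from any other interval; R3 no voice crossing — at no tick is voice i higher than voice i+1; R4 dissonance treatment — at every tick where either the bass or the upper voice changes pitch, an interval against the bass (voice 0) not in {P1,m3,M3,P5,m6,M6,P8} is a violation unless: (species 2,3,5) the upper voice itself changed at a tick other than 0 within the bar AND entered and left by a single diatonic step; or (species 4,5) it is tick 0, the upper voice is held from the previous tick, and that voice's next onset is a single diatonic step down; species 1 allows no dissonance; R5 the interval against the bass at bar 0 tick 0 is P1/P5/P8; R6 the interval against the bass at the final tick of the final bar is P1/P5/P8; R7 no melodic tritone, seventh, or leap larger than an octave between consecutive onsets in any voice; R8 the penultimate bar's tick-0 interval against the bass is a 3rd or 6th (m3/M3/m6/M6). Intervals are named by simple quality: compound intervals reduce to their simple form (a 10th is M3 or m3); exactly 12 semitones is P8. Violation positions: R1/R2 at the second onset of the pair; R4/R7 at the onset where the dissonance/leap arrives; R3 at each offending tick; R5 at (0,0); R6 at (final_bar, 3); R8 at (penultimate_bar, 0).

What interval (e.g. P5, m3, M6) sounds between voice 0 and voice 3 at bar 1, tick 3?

m7

voice 0=B2 voice 3=A3 -> m7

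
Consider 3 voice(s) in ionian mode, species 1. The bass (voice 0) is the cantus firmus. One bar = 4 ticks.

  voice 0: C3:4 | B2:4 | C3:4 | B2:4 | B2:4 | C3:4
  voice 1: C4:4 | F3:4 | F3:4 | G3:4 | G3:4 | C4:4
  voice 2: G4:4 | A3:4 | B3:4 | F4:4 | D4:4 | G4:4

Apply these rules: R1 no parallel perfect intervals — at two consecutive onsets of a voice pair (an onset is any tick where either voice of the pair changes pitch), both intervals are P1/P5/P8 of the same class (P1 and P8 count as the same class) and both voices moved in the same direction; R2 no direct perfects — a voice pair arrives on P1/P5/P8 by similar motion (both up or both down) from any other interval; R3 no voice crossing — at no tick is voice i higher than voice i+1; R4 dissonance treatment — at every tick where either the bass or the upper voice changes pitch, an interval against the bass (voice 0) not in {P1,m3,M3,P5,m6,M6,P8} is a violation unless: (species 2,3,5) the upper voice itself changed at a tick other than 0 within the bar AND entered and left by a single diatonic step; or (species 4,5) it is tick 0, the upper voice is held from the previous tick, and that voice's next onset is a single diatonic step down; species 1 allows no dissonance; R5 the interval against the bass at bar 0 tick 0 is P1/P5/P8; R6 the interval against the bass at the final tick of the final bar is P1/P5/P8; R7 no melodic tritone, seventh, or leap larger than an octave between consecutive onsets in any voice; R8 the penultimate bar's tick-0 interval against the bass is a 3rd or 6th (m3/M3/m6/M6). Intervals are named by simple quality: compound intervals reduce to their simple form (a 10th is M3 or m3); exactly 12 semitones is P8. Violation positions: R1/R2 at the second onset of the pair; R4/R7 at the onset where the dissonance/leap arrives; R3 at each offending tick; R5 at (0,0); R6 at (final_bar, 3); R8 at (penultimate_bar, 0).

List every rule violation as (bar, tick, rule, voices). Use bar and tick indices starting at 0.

(1, 0, R4, (0, 1))
(1, 0, R4, (0, 2))
(1, 0, R7, (2,))
(2, 0, R4, (0, 1))
(2, 0, R4, (0, 2))
(3, 0, R4, (0, 2))
(3, 0, R7, (2,))
(5, 0, R1, (1, 2))
(5, 0, R2, (0, 1))
(5, 0, R2, (0, 2))

bar 0: v0=C3 v1=C4 v2=G4 downbeat P5
bar 1: v0=B2 v1=F3 v2=A3 downbeat m7
bar 2: v0=C3 v1=F3 v2=B3 downbeat M7
bar 3: v0=B2 v1=G3 v2=F4 downbeat TT
bar 4: v0=B2 v1=G3 v2=D4 downbeat m3
bar 5: v0=C3 v1=C4 v2=G4 downbeat P5
  -> R4 @ bar 1 tick 0 v(0, 1): B2/F3 TT untreated
  -> R4 @ bar 1 tick 0 v(0, 2): B2/A3 m7 untreated
  -> R7 @ bar 1 tick 0 v(2,): G4->A3 leap 10st
  -> R4 @ bar 2 tick 0 v(0, 1): C3/F3 P4 untreated
  -> R4 @ bar 2 tick 0 v(0, 2): C3/B3 M7 untreated
  -> R4 @ bar 3 tick 0 v(0, 2): B2/F4 TT untreated
  -> R7 @ bar 3 tick 0 v(2,): B3->F4 leap 6st
  -> R1 @ bar 5 tick 0 v(1, 2): G3/D4 P5 -> C4/G4 P5 similar
  -> R2 @ bar 5 tick 0 v(0, 1): B2/G3 m6 -> C3/C4 P8 similar
  -> R2 @ bar 5 tick 0 v(0, 2): B2/D4 m3 -> C3/G4 P5 similar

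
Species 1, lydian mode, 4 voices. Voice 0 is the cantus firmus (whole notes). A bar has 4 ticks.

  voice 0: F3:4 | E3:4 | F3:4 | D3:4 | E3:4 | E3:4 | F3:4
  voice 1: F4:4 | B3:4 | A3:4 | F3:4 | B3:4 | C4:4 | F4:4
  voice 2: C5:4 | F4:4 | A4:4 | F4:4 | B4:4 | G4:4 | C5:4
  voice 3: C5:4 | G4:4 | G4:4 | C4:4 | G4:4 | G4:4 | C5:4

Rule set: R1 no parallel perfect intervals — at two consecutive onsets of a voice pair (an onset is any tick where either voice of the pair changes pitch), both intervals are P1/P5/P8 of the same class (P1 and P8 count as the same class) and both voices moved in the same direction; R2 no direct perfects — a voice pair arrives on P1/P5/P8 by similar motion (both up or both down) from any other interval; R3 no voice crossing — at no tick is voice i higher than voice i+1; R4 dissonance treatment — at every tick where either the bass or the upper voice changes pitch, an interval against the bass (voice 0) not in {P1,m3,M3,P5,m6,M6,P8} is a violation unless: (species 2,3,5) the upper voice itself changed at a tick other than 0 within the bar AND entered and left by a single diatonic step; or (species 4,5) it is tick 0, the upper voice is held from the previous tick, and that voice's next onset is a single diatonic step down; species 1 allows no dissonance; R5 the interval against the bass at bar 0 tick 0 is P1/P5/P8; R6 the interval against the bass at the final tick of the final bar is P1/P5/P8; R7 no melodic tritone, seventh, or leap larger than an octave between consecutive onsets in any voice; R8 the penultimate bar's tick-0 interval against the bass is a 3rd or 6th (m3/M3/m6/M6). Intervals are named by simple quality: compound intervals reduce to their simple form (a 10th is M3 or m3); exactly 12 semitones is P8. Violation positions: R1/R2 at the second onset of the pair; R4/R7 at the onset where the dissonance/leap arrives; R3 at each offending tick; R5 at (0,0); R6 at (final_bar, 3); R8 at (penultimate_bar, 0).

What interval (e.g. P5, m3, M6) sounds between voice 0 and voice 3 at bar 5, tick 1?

voice 0=E3 voice 3=G4 -> m3

m3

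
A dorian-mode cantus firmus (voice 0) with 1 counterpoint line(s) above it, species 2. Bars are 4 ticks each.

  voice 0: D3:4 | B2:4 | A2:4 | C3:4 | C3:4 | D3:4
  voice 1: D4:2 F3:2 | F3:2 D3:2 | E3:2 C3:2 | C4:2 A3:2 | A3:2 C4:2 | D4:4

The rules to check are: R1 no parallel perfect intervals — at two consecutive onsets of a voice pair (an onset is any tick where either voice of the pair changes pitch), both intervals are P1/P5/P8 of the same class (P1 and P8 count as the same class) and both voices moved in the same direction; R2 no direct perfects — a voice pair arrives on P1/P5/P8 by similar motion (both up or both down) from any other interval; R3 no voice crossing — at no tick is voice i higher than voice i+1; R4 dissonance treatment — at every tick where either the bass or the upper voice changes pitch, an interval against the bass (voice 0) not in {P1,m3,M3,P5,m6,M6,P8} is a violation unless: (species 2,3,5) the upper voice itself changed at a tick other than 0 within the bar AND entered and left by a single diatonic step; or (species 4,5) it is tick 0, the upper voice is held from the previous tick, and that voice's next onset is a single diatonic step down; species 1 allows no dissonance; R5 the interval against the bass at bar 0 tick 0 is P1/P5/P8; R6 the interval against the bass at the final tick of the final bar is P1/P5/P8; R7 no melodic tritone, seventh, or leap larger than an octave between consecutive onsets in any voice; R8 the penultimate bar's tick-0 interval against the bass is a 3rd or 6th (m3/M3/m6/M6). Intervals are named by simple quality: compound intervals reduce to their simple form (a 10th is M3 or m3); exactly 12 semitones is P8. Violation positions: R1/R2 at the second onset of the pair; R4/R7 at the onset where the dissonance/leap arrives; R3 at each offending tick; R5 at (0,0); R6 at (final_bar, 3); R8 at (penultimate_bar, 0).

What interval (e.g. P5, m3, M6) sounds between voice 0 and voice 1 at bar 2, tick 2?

voice 0=A2 voice 1=C3 -> m3

m3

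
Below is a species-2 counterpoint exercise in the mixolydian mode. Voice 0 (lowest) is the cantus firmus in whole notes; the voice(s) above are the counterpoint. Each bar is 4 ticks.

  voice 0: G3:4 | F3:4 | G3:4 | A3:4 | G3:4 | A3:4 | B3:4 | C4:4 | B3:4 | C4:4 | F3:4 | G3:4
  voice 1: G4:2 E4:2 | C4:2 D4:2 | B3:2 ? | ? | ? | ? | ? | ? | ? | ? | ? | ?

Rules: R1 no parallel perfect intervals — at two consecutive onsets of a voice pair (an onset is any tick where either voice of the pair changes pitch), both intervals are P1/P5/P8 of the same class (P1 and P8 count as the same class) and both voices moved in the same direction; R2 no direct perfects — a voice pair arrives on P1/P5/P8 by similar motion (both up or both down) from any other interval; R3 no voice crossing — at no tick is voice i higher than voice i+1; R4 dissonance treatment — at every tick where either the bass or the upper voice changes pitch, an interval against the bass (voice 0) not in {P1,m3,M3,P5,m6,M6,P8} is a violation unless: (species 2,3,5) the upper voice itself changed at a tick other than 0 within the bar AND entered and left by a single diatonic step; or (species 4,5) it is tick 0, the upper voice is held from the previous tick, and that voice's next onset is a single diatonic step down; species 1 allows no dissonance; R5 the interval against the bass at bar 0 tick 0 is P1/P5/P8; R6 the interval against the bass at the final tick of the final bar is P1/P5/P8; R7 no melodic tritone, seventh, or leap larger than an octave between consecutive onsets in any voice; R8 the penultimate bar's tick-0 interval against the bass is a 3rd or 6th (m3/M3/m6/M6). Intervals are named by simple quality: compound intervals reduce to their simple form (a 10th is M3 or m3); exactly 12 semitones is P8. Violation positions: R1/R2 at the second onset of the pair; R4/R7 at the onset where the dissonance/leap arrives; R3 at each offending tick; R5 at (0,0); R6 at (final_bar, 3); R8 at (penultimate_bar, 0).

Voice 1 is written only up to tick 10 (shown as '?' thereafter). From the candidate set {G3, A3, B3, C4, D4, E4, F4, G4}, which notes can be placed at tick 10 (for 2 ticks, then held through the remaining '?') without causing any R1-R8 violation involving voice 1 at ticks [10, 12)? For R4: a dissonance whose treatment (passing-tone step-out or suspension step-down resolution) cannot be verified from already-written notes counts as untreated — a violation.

{B3, D4, E4, G3, G4}

G3: legal
A3: violates R4
B3: legal
C4: violates R4
D4: legal
E4: legal
F4: violates R4,R7
G4: legal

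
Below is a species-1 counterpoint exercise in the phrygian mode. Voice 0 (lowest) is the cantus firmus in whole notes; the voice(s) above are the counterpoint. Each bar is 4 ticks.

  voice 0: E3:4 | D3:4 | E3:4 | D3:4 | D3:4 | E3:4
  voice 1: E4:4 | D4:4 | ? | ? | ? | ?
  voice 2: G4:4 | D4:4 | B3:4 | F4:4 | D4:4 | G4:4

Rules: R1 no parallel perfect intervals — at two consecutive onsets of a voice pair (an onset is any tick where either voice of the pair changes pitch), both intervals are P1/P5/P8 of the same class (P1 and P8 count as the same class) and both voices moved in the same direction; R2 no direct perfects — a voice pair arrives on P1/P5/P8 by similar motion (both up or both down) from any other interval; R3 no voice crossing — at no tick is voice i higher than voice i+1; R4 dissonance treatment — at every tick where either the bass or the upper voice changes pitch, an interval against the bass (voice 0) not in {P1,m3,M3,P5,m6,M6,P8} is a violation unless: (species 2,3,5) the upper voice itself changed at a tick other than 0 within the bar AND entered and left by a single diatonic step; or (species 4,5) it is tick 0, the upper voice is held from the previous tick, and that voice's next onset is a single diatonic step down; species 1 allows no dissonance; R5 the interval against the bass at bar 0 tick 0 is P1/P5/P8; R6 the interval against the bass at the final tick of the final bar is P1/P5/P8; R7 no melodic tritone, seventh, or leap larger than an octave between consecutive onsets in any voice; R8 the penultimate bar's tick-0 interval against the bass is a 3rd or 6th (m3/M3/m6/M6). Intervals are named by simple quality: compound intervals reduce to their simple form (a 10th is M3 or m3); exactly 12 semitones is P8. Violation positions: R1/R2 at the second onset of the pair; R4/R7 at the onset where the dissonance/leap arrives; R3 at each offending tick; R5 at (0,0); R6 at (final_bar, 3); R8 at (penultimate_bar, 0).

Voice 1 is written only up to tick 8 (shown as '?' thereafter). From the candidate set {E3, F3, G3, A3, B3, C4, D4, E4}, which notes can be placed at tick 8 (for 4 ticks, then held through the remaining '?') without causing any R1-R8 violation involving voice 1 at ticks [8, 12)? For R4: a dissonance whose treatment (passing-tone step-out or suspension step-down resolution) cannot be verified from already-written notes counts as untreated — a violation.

E3: violates R2,R7
F3: violates R4
G3: legal
A3: violates R4
B3: violates R1
C4: violates R3
D4: violates R3,R4
E4: violates R1,R3

{G3}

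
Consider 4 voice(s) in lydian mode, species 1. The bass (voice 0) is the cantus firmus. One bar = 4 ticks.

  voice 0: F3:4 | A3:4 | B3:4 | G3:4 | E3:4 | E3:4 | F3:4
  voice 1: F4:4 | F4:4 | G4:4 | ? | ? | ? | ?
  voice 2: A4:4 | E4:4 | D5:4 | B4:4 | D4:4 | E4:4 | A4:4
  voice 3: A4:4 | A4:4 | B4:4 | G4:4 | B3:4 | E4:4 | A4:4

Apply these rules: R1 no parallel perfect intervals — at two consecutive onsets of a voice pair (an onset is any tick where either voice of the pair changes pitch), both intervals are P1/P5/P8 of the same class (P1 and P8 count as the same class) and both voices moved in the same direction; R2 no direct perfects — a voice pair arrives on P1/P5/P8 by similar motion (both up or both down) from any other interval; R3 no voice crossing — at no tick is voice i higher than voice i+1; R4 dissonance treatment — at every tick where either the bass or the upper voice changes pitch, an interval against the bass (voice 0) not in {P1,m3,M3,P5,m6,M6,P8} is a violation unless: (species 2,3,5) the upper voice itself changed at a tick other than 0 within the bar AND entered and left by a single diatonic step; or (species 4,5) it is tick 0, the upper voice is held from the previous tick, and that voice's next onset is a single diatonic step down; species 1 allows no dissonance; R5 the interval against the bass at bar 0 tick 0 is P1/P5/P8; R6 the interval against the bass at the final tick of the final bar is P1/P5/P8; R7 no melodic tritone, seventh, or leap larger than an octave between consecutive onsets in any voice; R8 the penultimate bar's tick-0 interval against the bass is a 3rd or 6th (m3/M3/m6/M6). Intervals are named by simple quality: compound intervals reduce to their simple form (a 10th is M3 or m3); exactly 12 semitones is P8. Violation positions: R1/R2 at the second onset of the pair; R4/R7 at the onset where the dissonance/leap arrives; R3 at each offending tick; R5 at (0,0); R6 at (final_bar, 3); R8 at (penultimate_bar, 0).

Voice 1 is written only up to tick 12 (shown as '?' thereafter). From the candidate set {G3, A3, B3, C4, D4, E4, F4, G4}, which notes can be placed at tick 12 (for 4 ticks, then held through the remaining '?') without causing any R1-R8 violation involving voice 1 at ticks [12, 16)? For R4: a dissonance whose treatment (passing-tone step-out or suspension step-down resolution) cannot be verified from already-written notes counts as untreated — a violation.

{G4}

G3: violates R2
A3: violates R4,R7
B3: violates R2
C4: violates R2,R4
D4: violates R2
E4: violates R1
F4: violates R4
G4: legal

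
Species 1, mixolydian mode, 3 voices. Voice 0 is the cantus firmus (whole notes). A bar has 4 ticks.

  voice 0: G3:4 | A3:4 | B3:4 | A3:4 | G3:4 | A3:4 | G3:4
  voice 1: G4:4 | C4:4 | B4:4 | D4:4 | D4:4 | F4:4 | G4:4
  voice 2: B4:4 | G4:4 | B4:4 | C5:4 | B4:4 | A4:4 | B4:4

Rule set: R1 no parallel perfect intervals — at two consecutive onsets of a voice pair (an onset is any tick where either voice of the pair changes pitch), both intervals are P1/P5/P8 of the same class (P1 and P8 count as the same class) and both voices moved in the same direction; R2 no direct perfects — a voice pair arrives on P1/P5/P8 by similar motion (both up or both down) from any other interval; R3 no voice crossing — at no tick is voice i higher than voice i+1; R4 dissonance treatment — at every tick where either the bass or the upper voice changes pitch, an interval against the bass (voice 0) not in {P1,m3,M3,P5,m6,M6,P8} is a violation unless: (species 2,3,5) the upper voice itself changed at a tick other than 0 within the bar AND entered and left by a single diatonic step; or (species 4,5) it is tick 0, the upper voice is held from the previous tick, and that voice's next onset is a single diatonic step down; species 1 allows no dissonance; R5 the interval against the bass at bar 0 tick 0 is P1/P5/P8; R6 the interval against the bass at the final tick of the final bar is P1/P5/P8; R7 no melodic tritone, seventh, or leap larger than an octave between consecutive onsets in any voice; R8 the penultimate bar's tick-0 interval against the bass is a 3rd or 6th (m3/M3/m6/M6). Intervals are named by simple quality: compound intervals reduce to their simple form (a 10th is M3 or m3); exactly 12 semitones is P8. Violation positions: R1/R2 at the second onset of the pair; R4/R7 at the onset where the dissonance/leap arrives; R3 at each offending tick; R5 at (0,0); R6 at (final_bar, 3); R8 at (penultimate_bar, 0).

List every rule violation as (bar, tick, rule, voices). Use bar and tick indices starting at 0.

(0, 0, R5, (0, 2))
(1, 0, R2, (1, 2))
(1, 0, R4, (0, 2))
(2, 0, R2, (0, 1))
(2, 0, R2, (0, 2))
(2, 0, R2, (1, 2))
(2, 0, R7, (1,))
(3, 0, R4, (0, 1))
(5, 0, R8, (0, 2))
(6, 3, R6, (0, 2))

bar 0: v0=G3 v1=G4 v2=B4 downbeat M3
bar 1: v0=A3 v1=C4 v2=G4 downbeat m7
bar 2: v0=B3 v1=B4 v2=B4 downbeat P8
bar 3: v0=A3 v1=D4 v2=C5 downbeat m3
bar 4: v0=G3 v1=D4 v2=B4 downbeat M3
bar 5: v0=A3 v1=F4 v2=A4 downbeat P8
bar 6: v0=G3 v1=G4 v2=B4 downbeat M3
  -> R5 @ bar 0 tick 0 v(0, 2): opens on M3
  -> R2 @ bar 1 tick 0 v(1, 2): G4/B4 M3 -> C4/G4 P5 similar
  -> R4 @ bar 1 tick 0 v(0, 2): A3/G4 m7 untreated
  -> R2 @ bar 2 tick 0 v(0, 1): A3/C4 m3 -> B3/B4 P8 similar
  -> R2 @ bar 2 tick 0 v(0, 2): A3/G4 m7 -> B3/B4 P8 similar
  -> R2 @ bar 2 tick 0 v(1, 2): C4/G4 P5 -> B4/B4 P1 similar
  -> R7 @ bar 2 tick 0 v(1,): C4->B4 leap 11st
  -> R4 @ bar 3 tick 0 v(0, 1): A3/D4 P4 untreated
  -> R8 @ bar 5 tick 0 v(0, 2): penult P8 not 3rd/6th
  -> R6 @ bar 6 tick 3 v(0, 2): closes on M3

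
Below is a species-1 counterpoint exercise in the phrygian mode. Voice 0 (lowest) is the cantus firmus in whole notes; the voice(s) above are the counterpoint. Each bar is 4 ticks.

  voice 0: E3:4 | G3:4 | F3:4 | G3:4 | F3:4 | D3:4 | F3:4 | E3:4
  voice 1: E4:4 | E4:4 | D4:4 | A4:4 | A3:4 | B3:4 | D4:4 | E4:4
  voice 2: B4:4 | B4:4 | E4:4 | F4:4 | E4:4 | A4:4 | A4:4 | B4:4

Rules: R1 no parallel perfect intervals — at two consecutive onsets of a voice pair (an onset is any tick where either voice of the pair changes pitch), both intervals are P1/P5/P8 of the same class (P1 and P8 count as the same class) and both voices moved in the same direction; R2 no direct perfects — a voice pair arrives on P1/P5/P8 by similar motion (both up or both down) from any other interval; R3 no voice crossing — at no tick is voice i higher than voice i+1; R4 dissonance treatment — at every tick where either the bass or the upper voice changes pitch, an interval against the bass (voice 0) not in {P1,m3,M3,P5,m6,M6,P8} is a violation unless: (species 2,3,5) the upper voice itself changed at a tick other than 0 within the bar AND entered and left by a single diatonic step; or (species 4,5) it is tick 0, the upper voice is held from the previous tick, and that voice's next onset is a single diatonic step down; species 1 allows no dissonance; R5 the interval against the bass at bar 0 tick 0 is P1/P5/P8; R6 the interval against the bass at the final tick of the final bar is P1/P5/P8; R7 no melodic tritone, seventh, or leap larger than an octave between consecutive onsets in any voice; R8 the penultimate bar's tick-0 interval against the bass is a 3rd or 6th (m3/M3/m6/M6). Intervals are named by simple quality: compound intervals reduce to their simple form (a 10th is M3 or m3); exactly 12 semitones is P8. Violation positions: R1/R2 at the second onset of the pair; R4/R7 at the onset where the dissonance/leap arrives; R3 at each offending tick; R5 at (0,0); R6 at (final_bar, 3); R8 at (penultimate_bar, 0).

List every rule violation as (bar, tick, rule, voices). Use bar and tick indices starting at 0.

bar 0: v0=E3 v1=E4 v2=B4 downbeat P5
bar 1: v0=G3 v1=E4 v2=B4 downbeat M3
bar 2: v0=F3 v1=D4 v2=E4 downbeat M7
bar 3: v0=G3 v1=A4 v2=F4 downbeat m7
bar 4: v0=F3 v1=A3 v2=E4 downbeat M7
bar 5: v0=D3 v1=B3 v2=A4 downbeat P5
bar 6: v0=F3 v1=D4 v2=A4 downbeat M3
bar 7: v0=E3 v1=E4 v2=B4 downbeat P5
  -> R4 @ bar 2 tick 0 v(0, 2): F3/E4 M7 untreated
  -> R3 @ bar 3 tick 0 v(1, 2): A4 above F4
  -> R4 @ bar 3 tick 0 v(0, 1): G3/A4 M2 untreated
  -> R4 @ bar 3 tick 0 v(0, 2): G3/F4 m7 untreated
  -> R3 @ bar 3 tick 1 v(1, 2): A4 above F4
  -> R3 @ bar 3 tick 2 v(1, 2): A4 above F4
  -> R3 @ bar 3 tick 3 v(1, 2): A4 above F4
  -> R2 @ bar 4 tick 0 v(1, 2): A4/F4 M3 -> A3/E4 P5 similar
  -> R4 @ bar 4 tick 0 v(0, 2): F3/E4 M7 untreated
  -> R1 @ bar 7 tick 0 v(1, 2): D4/A4 P5 -> E4/B4 P5 similar

(2, 0, R4, (0, 2))
(3, 0, R3, (1, 2))
(3, 0, R4, (0, 1))
(3, 0, R4, (0, 2))
(3, 1, R3, (1, 2))
(3, 2, R3, (1, 2))
(3, 3, R3, (1, 2))
(4, 0, R2, (1, 2))
(4, 0, R4, (0, 2))
(7, 0, R1, (1, 2))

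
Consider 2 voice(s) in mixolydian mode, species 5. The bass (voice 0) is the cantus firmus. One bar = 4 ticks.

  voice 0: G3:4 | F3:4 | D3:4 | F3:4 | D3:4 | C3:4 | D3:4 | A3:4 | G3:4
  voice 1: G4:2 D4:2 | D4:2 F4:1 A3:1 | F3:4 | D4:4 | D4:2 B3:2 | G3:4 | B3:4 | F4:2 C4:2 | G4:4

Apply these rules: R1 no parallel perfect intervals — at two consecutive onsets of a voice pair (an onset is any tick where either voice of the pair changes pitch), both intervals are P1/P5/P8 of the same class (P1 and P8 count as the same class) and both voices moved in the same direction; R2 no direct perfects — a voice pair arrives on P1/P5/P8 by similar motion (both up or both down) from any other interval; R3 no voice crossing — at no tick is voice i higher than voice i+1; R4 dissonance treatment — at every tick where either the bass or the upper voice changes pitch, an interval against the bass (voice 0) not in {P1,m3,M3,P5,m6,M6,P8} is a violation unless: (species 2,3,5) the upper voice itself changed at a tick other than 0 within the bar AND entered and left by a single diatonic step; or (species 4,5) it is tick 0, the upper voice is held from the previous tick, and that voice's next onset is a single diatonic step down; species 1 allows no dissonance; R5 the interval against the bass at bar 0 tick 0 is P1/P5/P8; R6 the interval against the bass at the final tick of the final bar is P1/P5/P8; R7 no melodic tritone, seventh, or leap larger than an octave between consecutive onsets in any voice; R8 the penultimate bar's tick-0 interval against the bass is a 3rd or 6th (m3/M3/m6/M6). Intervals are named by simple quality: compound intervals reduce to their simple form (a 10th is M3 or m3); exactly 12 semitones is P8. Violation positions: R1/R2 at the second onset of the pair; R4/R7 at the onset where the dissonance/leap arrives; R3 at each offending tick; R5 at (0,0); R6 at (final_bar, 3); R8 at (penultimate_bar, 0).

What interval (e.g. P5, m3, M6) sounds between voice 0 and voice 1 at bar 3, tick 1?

M6

voice 0=F3 voice 1=D4 -> M6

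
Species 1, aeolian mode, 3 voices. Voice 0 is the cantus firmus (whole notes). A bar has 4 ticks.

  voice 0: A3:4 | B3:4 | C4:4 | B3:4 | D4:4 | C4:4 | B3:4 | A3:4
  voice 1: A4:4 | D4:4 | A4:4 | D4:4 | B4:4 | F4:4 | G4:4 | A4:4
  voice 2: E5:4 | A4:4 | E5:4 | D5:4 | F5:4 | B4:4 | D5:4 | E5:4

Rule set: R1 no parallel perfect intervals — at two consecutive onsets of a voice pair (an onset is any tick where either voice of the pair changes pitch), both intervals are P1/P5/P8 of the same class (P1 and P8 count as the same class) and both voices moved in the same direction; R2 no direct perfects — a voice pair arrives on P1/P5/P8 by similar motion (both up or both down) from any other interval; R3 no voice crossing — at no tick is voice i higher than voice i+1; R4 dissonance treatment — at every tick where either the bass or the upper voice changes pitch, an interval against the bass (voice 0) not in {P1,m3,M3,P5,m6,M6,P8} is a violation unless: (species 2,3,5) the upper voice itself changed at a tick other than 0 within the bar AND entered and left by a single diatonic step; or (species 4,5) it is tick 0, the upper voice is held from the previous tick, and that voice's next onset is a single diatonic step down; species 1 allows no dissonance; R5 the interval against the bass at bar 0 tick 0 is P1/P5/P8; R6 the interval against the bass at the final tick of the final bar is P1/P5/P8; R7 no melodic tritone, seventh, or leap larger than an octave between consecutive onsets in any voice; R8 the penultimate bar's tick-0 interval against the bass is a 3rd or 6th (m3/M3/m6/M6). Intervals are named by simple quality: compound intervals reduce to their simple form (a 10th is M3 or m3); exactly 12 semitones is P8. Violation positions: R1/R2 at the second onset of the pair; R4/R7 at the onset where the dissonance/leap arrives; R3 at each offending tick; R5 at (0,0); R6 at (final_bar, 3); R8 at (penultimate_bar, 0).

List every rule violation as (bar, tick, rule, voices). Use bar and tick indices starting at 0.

(1, 0, R1, (1, 2))
(1, 0, R4, (0, 2))
(2, 0, R1, (1, 2))
(3, 0, R2, (1, 2))
(5, 0, R4, (0, 1))
(5, 0, R4, (0, 2))
(5, 0, R7, (1,))
(5, 0, R7, (2,))
(6, 0, R2, (1, 2))
(7, 0, R1, (1, 2))

bar 0: v0=A3 v1=A4 v2=E5 downbeat P5
bar 1: v0=B3 v1=D4 v2=A4 downbeat m7
bar 2: v0=C4 v1=A4 v2=E5 downbeat M3
bar 3: v0=B3 v1=D4 v2=D5 downbeat m3
bar 4: v0=D4 v1=B4 v2=F5 downbeat m3
bar 5: v0=C4 v1=F4 v2=B4 downbeat M7
bar 6: v0=B3 v1=G4 v2=D5 downbeat m3
bar 7: v0=A3 v1=A4 v2=E5 downbeat P5
  -> R1 @ bar 1 tick 0 v(1, 2): A4/E5 P5 -> D4/A4 P5 similar
  -> R4 @ bar 1 tick 0 v(0, 2): B3/A4 m7 untreated
  -> R1 @ bar 2 tick 0 v(1, 2): D4/A4 P5 -> A4/E5 P5 similar
  -> R2 @ bar 3 tick 0 v(1, 2): A4/E5 P5 -> D4/D5 P8 similar
  -> R4 @ bar 5 tick 0 v(0, 1): C4/F4 P4 untreated
  -> R4 @ bar 5 tick 0 v(0, 2): C4/B4 M7 untreated
  -> R7 @ bar 5 tick 0 v(1,): B4->F4 leap 6st
  -> R7 @ bar 5 tick 0 v(2,): F5->B4 leap 6st
  -> R2 @ bar 6 tick 0 v(1, 2): F4/B4 TT -> G4/D5 P5 similar
  -> R1 @ bar 7 tick 0 v(1, 2): G4/D5 P5 -> A4/E5 P5 similar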